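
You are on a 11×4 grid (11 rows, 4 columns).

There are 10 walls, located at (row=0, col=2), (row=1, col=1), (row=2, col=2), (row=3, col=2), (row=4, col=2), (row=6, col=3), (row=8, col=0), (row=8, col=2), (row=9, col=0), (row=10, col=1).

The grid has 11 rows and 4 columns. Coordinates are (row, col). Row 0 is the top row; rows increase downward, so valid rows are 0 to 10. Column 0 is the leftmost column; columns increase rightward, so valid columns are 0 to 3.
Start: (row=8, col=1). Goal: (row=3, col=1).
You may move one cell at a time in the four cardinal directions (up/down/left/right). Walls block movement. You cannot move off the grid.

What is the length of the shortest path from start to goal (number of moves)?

BFS from (row=8, col=1) until reaching (row=3, col=1):
  Distance 0: (row=8, col=1)
  Distance 1: (row=7, col=1), (row=9, col=1)
  Distance 2: (row=6, col=1), (row=7, col=0), (row=7, col=2), (row=9, col=2)
  Distance 3: (row=5, col=1), (row=6, col=0), (row=6, col=2), (row=7, col=3), (row=9, col=3), (row=10, col=2)
  Distance 4: (row=4, col=1), (row=5, col=0), (row=5, col=2), (row=8, col=3), (row=10, col=3)
  Distance 5: (row=3, col=1), (row=4, col=0), (row=5, col=3)  <- goal reached here
One shortest path (5 moves): (row=8, col=1) -> (row=7, col=1) -> (row=6, col=1) -> (row=5, col=1) -> (row=4, col=1) -> (row=3, col=1)

Answer: Shortest path length: 5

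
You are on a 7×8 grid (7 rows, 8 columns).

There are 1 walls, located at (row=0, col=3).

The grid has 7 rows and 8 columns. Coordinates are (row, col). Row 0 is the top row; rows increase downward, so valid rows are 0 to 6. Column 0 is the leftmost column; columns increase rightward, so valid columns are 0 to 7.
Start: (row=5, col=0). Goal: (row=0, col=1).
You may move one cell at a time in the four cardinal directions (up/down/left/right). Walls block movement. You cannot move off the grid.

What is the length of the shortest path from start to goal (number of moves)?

Answer: Shortest path length: 6

Derivation:
BFS from (row=5, col=0) until reaching (row=0, col=1):
  Distance 0: (row=5, col=0)
  Distance 1: (row=4, col=0), (row=5, col=1), (row=6, col=0)
  Distance 2: (row=3, col=0), (row=4, col=1), (row=5, col=2), (row=6, col=1)
  Distance 3: (row=2, col=0), (row=3, col=1), (row=4, col=2), (row=5, col=3), (row=6, col=2)
  Distance 4: (row=1, col=0), (row=2, col=1), (row=3, col=2), (row=4, col=3), (row=5, col=4), (row=6, col=3)
  Distance 5: (row=0, col=0), (row=1, col=1), (row=2, col=2), (row=3, col=3), (row=4, col=4), (row=5, col=5), (row=6, col=4)
  Distance 6: (row=0, col=1), (row=1, col=2), (row=2, col=3), (row=3, col=4), (row=4, col=5), (row=5, col=6), (row=6, col=5)  <- goal reached here
One shortest path (6 moves): (row=5, col=0) -> (row=5, col=1) -> (row=4, col=1) -> (row=3, col=1) -> (row=2, col=1) -> (row=1, col=1) -> (row=0, col=1)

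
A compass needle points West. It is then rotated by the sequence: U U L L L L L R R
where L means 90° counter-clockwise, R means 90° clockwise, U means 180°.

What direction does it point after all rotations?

Start: West
  U (U-turn (180°)) -> East
  U (U-turn (180°)) -> West
  L (left (90° counter-clockwise)) -> South
  L (left (90° counter-clockwise)) -> East
  L (left (90° counter-clockwise)) -> North
  L (left (90° counter-clockwise)) -> West
  L (left (90° counter-clockwise)) -> South
  R (right (90° clockwise)) -> West
  R (right (90° clockwise)) -> North
Final: North

Answer: Final heading: North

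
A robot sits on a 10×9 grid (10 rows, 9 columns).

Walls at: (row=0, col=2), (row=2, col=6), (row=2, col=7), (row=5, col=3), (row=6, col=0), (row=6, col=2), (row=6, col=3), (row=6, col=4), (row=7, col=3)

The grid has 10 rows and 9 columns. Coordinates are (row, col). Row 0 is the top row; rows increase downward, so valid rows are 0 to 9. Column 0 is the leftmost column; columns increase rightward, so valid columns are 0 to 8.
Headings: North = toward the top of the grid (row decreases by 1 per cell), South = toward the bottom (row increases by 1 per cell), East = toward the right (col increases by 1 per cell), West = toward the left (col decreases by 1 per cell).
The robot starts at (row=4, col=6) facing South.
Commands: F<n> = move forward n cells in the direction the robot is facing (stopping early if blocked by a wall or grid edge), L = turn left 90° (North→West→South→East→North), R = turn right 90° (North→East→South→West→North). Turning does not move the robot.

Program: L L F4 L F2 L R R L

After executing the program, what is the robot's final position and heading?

Answer: Final position: (row=3, col=4), facing West

Derivation:
Start: (row=4, col=6), facing South
  L: turn left, now facing East
  L: turn left, now facing North
  F4: move forward 1/4 (blocked), now at (row=3, col=6)
  L: turn left, now facing West
  F2: move forward 2, now at (row=3, col=4)
  L: turn left, now facing South
  R: turn right, now facing West
  R: turn right, now facing North
  L: turn left, now facing West
Final: (row=3, col=4), facing West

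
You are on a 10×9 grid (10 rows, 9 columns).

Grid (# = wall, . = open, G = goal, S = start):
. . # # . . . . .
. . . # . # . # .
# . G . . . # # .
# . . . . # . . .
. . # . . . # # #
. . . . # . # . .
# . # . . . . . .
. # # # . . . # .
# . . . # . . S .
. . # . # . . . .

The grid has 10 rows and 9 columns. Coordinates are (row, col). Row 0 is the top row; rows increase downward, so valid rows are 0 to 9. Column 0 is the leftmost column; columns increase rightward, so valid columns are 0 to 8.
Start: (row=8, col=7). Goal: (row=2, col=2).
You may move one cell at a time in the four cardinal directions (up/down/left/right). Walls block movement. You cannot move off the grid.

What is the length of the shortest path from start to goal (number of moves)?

BFS from (row=8, col=7) until reaching (row=2, col=2):
  Distance 0: (row=8, col=7)
  Distance 1: (row=8, col=6), (row=8, col=8), (row=9, col=7)
  Distance 2: (row=7, col=6), (row=7, col=8), (row=8, col=5), (row=9, col=6), (row=9, col=8)
  Distance 3: (row=6, col=6), (row=6, col=8), (row=7, col=5), (row=9, col=5)
  Distance 4: (row=5, col=8), (row=6, col=5), (row=6, col=7), (row=7, col=4)
  Distance 5: (row=5, col=5), (row=5, col=7), (row=6, col=4)
  Distance 6: (row=4, col=5), (row=6, col=3)
  Distance 7: (row=4, col=4), (row=5, col=3)
  Distance 8: (row=3, col=4), (row=4, col=3), (row=5, col=2)
  Distance 9: (row=2, col=4), (row=3, col=3), (row=5, col=1)
  Distance 10: (row=1, col=4), (row=2, col=3), (row=2, col=5), (row=3, col=2), (row=4, col=1), (row=5, col=0), (row=6, col=1)
  Distance 11: (row=0, col=4), (row=2, col=2), (row=3, col=1), (row=4, col=0)  <- goal reached here
One shortest path (11 moves): (row=8, col=7) -> (row=8, col=6) -> (row=8, col=5) -> (row=7, col=5) -> (row=7, col=4) -> (row=6, col=4) -> (row=6, col=3) -> (row=5, col=3) -> (row=4, col=3) -> (row=3, col=3) -> (row=3, col=2) -> (row=2, col=2)

Answer: Shortest path length: 11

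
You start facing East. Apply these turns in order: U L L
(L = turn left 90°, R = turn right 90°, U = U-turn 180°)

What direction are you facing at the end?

Start: East
  U (U-turn (180°)) -> West
  L (left (90° counter-clockwise)) -> South
  L (left (90° counter-clockwise)) -> East
Final: East

Answer: Final heading: East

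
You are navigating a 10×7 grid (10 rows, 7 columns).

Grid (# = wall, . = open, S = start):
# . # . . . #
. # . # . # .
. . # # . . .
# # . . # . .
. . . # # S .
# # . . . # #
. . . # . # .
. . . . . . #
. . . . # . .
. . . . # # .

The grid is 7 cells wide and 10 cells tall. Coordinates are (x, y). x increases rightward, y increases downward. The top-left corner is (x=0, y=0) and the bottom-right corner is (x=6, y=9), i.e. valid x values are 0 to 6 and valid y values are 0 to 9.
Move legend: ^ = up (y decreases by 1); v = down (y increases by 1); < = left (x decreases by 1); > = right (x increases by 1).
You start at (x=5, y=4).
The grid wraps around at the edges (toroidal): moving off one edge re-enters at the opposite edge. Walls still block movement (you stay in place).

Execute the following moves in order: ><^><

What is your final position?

Answer: Final position: (x=5, y=3)

Derivation:
Start: (x=5, y=4)
  > (right): (x=5, y=4) -> (x=6, y=4)
  < (left): (x=6, y=4) -> (x=5, y=4)
  ^ (up): (x=5, y=4) -> (x=5, y=3)
  > (right): (x=5, y=3) -> (x=6, y=3)
  < (left): (x=6, y=3) -> (x=5, y=3)
Final: (x=5, y=3)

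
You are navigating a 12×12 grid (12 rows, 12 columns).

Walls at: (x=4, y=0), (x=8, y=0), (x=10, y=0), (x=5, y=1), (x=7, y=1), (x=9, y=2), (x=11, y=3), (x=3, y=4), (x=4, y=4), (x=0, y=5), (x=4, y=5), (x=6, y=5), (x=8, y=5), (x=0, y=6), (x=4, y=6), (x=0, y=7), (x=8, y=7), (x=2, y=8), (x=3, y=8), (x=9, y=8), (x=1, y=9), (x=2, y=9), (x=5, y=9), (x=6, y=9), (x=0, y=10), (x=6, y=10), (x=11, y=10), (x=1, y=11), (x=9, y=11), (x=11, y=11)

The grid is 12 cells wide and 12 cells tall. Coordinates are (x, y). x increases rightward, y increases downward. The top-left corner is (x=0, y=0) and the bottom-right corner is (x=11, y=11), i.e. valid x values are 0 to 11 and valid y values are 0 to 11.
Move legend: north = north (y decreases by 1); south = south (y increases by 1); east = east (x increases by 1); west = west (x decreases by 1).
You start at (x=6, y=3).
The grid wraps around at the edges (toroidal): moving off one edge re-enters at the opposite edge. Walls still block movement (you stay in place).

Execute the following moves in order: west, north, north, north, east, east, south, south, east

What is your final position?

Answer: Final position: (x=8, y=4)

Derivation:
Start: (x=6, y=3)
  west (west): (x=6, y=3) -> (x=5, y=3)
  north (north): (x=5, y=3) -> (x=5, y=2)
  north (north): blocked, stay at (x=5, y=2)
  north (north): blocked, stay at (x=5, y=2)
  east (east): (x=5, y=2) -> (x=6, y=2)
  east (east): (x=6, y=2) -> (x=7, y=2)
  south (south): (x=7, y=2) -> (x=7, y=3)
  south (south): (x=7, y=3) -> (x=7, y=4)
  east (east): (x=7, y=4) -> (x=8, y=4)
Final: (x=8, y=4)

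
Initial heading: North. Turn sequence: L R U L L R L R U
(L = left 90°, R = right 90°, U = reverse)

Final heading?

Start: North
  L (left (90° counter-clockwise)) -> West
  R (right (90° clockwise)) -> North
  U (U-turn (180°)) -> South
  L (left (90° counter-clockwise)) -> East
  L (left (90° counter-clockwise)) -> North
  R (right (90° clockwise)) -> East
  L (left (90° counter-clockwise)) -> North
  R (right (90° clockwise)) -> East
  U (U-turn (180°)) -> West
Final: West

Answer: Final heading: West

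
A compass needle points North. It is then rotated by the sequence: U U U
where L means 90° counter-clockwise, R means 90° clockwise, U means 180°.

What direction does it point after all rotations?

Start: North
  U (U-turn (180°)) -> South
  U (U-turn (180°)) -> North
  U (U-turn (180°)) -> South
Final: South

Answer: Final heading: South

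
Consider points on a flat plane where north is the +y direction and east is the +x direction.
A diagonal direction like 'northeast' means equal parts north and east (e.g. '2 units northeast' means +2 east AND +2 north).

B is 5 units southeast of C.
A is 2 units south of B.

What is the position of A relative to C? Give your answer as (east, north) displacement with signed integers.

Answer: A is at (east=5, north=-7) relative to C.

Derivation:
Place C at the origin (east=0, north=0).
  B is 5 units southeast of C: delta (east=+5, north=-5); B at (east=5, north=-5).
  A is 2 units south of B: delta (east=+0, north=-2); A at (east=5, north=-7).
Therefore A relative to C: (east=5, north=-7).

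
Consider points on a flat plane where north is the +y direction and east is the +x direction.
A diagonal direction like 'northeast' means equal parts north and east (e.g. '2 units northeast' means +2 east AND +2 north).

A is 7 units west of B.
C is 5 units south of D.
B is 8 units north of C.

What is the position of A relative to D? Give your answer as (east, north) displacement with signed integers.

Answer: A is at (east=-7, north=3) relative to D.

Derivation:
Place D at the origin (east=0, north=0).
  C is 5 units south of D: delta (east=+0, north=-5); C at (east=0, north=-5).
  B is 8 units north of C: delta (east=+0, north=+8); B at (east=0, north=3).
  A is 7 units west of B: delta (east=-7, north=+0); A at (east=-7, north=3).
Therefore A relative to D: (east=-7, north=3).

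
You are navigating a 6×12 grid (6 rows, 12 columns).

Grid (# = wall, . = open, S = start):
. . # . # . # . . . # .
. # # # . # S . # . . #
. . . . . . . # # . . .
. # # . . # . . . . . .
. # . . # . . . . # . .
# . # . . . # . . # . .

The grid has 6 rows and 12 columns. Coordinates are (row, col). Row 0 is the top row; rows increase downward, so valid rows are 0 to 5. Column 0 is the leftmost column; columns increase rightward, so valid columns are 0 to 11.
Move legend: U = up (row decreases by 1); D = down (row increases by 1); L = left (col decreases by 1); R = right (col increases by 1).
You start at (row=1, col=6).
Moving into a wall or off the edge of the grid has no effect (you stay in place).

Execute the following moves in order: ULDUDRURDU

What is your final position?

Answer: Final position: (row=0, col=7)

Derivation:
Start: (row=1, col=6)
  U (up): blocked, stay at (row=1, col=6)
  L (left): blocked, stay at (row=1, col=6)
  D (down): (row=1, col=6) -> (row=2, col=6)
  U (up): (row=2, col=6) -> (row=1, col=6)
  D (down): (row=1, col=6) -> (row=2, col=6)
  R (right): blocked, stay at (row=2, col=6)
  U (up): (row=2, col=6) -> (row=1, col=6)
  R (right): (row=1, col=6) -> (row=1, col=7)
  D (down): blocked, stay at (row=1, col=7)
  U (up): (row=1, col=7) -> (row=0, col=7)
Final: (row=0, col=7)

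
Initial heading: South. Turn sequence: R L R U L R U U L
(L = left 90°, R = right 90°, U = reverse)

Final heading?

Start: South
  R (right (90° clockwise)) -> West
  L (left (90° counter-clockwise)) -> South
  R (right (90° clockwise)) -> West
  U (U-turn (180°)) -> East
  L (left (90° counter-clockwise)) -> North
  R (right (90° clockwise)) -> East
  U (U-turn (180°)) -> West
  U (U-turn (180°)) -> East
  L (left (90° counter-clockwise)) -> North
Final: North

Answer: Final heading: North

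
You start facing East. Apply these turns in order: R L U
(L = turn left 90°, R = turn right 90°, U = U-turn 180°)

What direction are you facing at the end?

Start: East
  R (right (90° clockwise)) -> South
  L (left (90° counter-clockwise)) -> East
  U (U-turn (180°)) -> West
Final: West

Answer: Final heading: West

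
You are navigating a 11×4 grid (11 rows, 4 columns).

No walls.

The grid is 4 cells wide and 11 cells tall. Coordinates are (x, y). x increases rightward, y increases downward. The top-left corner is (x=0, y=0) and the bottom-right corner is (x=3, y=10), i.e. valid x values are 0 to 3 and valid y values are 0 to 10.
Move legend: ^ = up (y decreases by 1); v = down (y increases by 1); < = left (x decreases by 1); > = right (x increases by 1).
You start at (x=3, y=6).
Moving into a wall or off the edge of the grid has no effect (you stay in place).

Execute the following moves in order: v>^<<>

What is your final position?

Answer: Final position: (x=2, y=6)

Derivation:
Start: (x=3, y=6)
  v (down): (x=3, y=6) -> (x=3, y=7)
  > (right): blocked, stay at (x=3, y=7)
  ^ (up): (x=3, y=7) -> (x=3, y=6)
  < (left): (x=3, y=6) -> (x=2, y=6)
  < (left): (x=2, y=6) -> (x=1, y=6)
  > (right): (x=1, y=6) -> (x=2, y=6)
Final: (x=2, y=6)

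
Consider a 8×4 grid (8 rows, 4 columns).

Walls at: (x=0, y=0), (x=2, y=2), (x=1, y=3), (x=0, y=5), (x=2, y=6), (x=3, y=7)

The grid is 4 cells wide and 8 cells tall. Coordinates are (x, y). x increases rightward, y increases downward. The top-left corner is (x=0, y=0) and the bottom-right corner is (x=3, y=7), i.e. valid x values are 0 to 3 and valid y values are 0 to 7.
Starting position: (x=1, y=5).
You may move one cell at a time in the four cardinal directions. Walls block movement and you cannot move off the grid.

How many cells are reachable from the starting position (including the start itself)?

BFS flood-fill from (x=1, y=5):
  Distance 0: (x=1, y=5)
  Distance 1: (x=1, y=4), (x=2, y=5), (x=1, y=6)
  Distance 2: (x=0, y=4), (x=2, y=4), (x=3, y=5), (x=0, y=6), (x=1, y=7)
  Distance 3: (x=0, y=3), (x=2, y=3), (x=3, y=4), (x=3, y=6), (x=0, y=7), (x=2, y=7)
  Distance 4: (x=0, y=2), (x=3, y=3)
  Distance 5: (x=0, y=1), (x=1, y=2), (x=3, y=2)
  Distance 6: (x=1, y=1), (x=3, y=1)
  Distance 7: (x=1, y=0), (x=3, y=0), (x=2, y=1)
  Distance 8: (x=2, y=0)
Total reachable: 26 (grid has 26 open cells total)

Answer: Reachable cells: 26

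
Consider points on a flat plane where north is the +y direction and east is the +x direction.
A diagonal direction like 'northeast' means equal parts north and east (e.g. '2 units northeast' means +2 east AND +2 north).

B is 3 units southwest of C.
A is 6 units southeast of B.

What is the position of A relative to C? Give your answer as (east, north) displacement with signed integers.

Answer: A is at (east=3, north=-9) relative to C.

Derivation:
Place C at the origin (east=0, north=0).
  B is 3 units southwest of C: delta (east=-3, north=-3); B at (east=-3, north=-3).
  A is 6 units southeast of B: delta (east=+6, north=-6); A at (east=3, north=-9).
Therefore A relative to C: (east=3, north=-9).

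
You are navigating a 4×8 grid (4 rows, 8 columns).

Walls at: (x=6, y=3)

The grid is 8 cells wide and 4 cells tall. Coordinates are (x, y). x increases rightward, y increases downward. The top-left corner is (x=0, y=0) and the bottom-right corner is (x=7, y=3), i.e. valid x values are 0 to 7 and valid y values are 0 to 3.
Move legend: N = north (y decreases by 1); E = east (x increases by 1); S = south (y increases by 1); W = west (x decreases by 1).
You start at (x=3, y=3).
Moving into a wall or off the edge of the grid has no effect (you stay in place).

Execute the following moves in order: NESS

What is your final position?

Answer: Final position: (x=4, y=3)

Derivation:
Start: (x=3, y=3)
  N (north): (x=3, y=3) -> (x=3, y=2)
  E (east): (x=3, y=2) -> (x=4, y=2)
  S (south): (x=4, y=2) -> (x=4, y=3)
  S (south): blocked, stay at (x=4, y=3)
Final: (x=4, y=3)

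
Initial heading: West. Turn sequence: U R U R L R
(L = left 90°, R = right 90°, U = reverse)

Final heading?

Start: West
  U (U-turn (180°)) -> East
  R (right (90° clockwise)) -> South
  U (U-turn (180°)) -> North
  R (right (90° clockwise)) -> East
  L (left (90° counter-clockwise)) -> North
  R (right (90° clockwise)) -> East
Final: East

Answer: Final heading: East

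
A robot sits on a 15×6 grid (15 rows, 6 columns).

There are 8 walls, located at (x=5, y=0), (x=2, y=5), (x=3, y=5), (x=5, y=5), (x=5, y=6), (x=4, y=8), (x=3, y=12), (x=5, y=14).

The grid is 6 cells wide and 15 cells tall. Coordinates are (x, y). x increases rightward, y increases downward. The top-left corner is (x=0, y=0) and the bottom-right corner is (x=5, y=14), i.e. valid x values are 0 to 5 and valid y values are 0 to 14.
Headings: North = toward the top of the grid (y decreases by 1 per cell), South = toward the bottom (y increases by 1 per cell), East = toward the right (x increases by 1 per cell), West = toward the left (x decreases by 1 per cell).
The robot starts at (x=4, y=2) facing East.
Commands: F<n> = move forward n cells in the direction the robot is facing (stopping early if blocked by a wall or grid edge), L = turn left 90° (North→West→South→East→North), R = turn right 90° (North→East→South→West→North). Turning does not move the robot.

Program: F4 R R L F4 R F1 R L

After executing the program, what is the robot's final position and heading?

Start: (x=4, y=2), facing East
  F4: move forward 1/4 (blocked), now at (x=5, y=2)
  R: turn right, now facing South
  R: turn right, now facing West
  L: turn left, now facing South
  F4: move forward 2/4 (blocked), now at (x=5, y=4)
  R: turn right, now facing West
  F1: move forward 1, now at (x=4, y=4)
  R: turn right, now facing North
  L: turn left, now facing West
Final: (x=4, y=4), facing West

Answer: Final position: (x=4, y=4), facing West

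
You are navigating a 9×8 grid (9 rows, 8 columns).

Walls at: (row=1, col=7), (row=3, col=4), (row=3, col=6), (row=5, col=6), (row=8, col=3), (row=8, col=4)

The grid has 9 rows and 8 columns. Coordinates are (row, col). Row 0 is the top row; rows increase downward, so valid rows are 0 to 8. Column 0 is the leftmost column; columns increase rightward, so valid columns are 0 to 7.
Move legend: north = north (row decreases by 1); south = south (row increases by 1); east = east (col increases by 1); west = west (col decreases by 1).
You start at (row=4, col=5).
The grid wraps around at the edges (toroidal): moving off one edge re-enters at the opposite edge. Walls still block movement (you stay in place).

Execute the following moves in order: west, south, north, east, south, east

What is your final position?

Answer: Final position: (row=5, col=5)

Derivation:
Start: (row=4, col=5)
  west (west): (row=4, col=5) -> (row=4, col=4)
  south (south): (row=4, col=4) -> (row=5, col=4)
  north (north): (row=5, col=4) -> (row=4, col=4)
  east (east): (row=4, col=4) -> (row=4, col=5)
  south (south): (row=4, col=5) -> (row=5, col=5)
  east (east): blocked, stay at (row=5, col=5)
Final: (row=5, col=5)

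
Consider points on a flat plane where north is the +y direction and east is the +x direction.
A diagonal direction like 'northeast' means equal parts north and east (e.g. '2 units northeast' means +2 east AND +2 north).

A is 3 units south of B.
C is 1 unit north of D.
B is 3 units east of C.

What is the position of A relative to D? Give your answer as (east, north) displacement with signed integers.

Place D at the origin (east=0, north=0).
  C is 1 unit north of D: delta (east=+0, north=+1); C at (east=0, north=1).
  B is 3 units east of C: delta (east=+3, north=+0); B at (east=3, north=1).
  A is 3 units south of B: delta (east=+0, north=-3); A at (east=3, north=-2).
Therefore A relative to D: (east=3, north=-2).

Answer: A is at (east=3, north=-2) relative to D.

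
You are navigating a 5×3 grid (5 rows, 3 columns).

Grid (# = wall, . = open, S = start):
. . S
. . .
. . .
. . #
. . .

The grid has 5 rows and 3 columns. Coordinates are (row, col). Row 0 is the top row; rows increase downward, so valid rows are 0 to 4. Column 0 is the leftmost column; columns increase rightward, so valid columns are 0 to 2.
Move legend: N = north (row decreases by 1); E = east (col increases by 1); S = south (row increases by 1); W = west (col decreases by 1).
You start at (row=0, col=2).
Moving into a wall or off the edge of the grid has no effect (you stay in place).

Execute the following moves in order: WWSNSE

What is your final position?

Start: (row=0, col=2)
  W (west): (row=0, col=2) -> (row=0, col=1)
  W (west): (row=0, col=1) -> (row=0, col=0)
  S (south): (row=0, col=0) -> (row=1, col=0)
  N (north): (row=1, col=0) -> (row=0, col=0)
  S (south): (row=0, col=0) -> (row=1, col=0)
  E (east): (row=1, col=0) -> (row=1, col=1)
Final: (row=1, col=1)

Answer: Final position: (row=1, col=1)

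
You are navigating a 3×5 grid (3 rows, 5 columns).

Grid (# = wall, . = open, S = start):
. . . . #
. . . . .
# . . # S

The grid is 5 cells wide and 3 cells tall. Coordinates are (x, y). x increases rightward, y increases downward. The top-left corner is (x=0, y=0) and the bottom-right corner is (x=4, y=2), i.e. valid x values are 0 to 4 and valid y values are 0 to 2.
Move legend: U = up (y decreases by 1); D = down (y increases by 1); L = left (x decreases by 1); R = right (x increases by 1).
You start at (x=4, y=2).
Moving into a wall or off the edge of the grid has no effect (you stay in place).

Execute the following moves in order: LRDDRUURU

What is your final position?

Answer: Final position: (x=4, y=1)

Derivation:
Start: (x=4, y=2)
  L (left): blocked, stay at (x=4, y=2)
  R (right): blocked, stay at (x=4, y=2)
  D (down): blocked, stay at (x=4, y=2)
  D (down): blocked, stay at (x=4, y=2)
  R (right): blocked, stay at (x=4, y=2)
  U (up): (x=4, y=2) -> (x=4, y=1)
  U (up): blocked, stay at (x=4, y=1)
  R (right): blocked, stay at (x=4, y=1)
  U (up): blocked, stay at (x=4, y=1)
Final: (x=4, y=1)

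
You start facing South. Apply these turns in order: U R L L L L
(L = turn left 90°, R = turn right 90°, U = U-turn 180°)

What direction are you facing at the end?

Answer: Final heading: East

Derivation:
Start: South
  U (U-turn (180°)) -> North
  R (right (90° clockwise)) -> East
  L (left (90° counter-clockwise)) -> North
  L (left (90° counter-clockwise)) -> West
  L (left (90° counter-clockwise)) -> South
  L (left (90° counter-clockwise)) -> East
Final: East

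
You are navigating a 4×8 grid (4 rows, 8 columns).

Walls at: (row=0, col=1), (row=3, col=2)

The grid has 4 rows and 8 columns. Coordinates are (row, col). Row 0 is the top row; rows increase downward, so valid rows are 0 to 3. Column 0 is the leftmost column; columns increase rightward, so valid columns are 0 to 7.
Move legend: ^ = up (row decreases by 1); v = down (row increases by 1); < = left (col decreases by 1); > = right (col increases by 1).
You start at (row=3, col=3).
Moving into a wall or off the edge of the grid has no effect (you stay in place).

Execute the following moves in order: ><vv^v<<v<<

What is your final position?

Start: (row=3, col=3)
  > (right): (row=3, col=3) -> (row=3, col=4)
  < (left): (row=3, col=4) -> (row=3, col=3)
  v (down): blocked, stay at (row=3, col=3)
  v (down): blocked, stay at (row=3, col=3)
  ^ (up): (row=3, col=3) -> (row=2, col=3)
  v (down): (row=2, col=3) -> (row=3, col=3)
  < (left): blocked, stay at (row=3, col=3)
  < (left): blocked, stay at (row=3, col=3)
  v (down): blocked, stay at (row=3, col=3)
  < (left): blocked, stay at (row=3, col=3)
  < (left): blocked, stay at (row=3, col=3)
Final: (row=3, col=3)

Answer: Final position: (row=3, col=3)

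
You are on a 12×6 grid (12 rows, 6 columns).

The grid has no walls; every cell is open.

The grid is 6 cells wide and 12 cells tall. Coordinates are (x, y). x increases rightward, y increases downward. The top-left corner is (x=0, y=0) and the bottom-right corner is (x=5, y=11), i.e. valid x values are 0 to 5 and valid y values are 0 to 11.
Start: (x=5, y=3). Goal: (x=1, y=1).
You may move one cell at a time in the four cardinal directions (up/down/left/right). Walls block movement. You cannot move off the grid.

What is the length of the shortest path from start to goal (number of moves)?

Answer: Shortest path length: 6

Derivation:
BFS from (x=5, y=3) until reaching (x=1, y=1):
  Distance 0: (x=5, y=3)
  Distance 1: (x=5, y=2), (x=4, y=3), (x=5, y=4)
  Distance 2: (x=5, y=1), (x=4, y=2), (x=3, y=3), (x=4, y=4), (x=5, y=5)
  Distance 3: (x=5, y=0), (x=4, y=1), (x=3, y=2), (x=2, y=3), (x=3, y=4), (x=4, y=5), (x=5, y=6)
  Distance 4: (x=4, y=0), (x=3, y=1), (x=2, y=2), (x=1, y=3), (x=2, y=4), (x=3, y=5), (x=4, y=6), (x=5, y=7)
  Distance 5: (x=3, y=0), (x=2, y=1), (x=1, y=2), (x=0, y=3), (x=1, y=4), (x=2, y=5), (x=3, y=6), (x=4, y=7), (x=5, y=8)
  Distance 6: (x=2, y=0), (x=1, y=1), (x=0, y=2), (x=0, y=4), (x=1, y=5), (x=2, y=6), (x=3, y=7), (x=4, y=8), (x=5, y=9)  <- goal reached here
One shortest path (6 moves): (x=5, y=3) -> (x=4, y=3) -> (x=3, y=3) -> (x=2, y=3) -> (x=1, y=3) -> (x=1, y=2) -> (x=1, y=1)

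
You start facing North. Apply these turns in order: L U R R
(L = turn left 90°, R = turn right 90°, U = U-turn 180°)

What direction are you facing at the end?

Start: North
  L (left (90° counter-clockwise)) -> West
  U (U-turn (180°)) -> East
  R (right (90° clockwise)) -> South
  R (right (90° clockwise)) -> West
Final: West

Answer: Final heading: West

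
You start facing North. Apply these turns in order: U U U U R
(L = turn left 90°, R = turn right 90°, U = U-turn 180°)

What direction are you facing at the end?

Answer: Final heading: East

Derivation:
Start: North
  U (U-turn (180°)) -> South
  U (U-turn (180°)) -> North
  U (U-turn (180°)) -> South
  U (U-turn (180°)) -> North
  R (right (90° clockwise)) -> East
Final: East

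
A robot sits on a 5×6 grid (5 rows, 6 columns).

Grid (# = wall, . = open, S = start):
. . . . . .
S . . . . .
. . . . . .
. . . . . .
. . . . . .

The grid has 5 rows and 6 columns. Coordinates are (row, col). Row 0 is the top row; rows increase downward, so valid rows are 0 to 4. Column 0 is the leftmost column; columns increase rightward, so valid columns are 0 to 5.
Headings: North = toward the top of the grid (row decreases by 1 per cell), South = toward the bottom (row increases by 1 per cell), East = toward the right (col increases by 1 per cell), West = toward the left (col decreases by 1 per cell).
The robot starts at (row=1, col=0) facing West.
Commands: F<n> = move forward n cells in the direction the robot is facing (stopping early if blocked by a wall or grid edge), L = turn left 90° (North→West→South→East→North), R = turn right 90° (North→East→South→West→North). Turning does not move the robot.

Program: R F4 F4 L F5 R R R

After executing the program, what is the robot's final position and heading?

Answer: Final position: (row=0, col=0), facing South

Derivation:
Start: (row=1, col=0), facing West
  R: turn right, now facing North
  F4: move forward 1/4 (blocked), now at (row=0, col=0)
  F4: move forward 0/4 (blocked), now at (row=0, col=0)
  L: turn left, now facing West
  F5: move forward 0/5 (blocked), now at (row=0, col=0)
  R: turn right, now facing North
  R: turn right, now facing East
  R: turn right, now facing South
Final: (row=0, col=0), facing South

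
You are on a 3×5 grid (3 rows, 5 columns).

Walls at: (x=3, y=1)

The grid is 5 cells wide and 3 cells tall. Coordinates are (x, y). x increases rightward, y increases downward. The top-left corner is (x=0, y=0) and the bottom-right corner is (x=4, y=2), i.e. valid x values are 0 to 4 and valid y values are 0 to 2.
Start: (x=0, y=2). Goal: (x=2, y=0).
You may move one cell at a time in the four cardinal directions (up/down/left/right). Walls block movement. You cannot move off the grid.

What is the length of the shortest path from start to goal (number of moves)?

Answer: Shortest path length: 4

Derivation:
BFS from (x=0, y=2) until reaching (x=2, y=0):
  Distance 0: (x=0, y=2)
  Distance 1: (x=0, y=1), (x=1, y=2)
  Distance 2: (x=0, y=0), (x=1, y=1), (x=2, y=2)
  Distance 3: (x=1, y=0), (x=2, y=1), (x=3, y=2)
  Distance 4: (x=2, y=0), (x=4, y=2)  <- goal reached here
One shortest path (4 moves): (x=0, y=2) -> (x=1, y=2) -> (x=2, y=2) -> (x=2, y=1) -> (x=2, y=0)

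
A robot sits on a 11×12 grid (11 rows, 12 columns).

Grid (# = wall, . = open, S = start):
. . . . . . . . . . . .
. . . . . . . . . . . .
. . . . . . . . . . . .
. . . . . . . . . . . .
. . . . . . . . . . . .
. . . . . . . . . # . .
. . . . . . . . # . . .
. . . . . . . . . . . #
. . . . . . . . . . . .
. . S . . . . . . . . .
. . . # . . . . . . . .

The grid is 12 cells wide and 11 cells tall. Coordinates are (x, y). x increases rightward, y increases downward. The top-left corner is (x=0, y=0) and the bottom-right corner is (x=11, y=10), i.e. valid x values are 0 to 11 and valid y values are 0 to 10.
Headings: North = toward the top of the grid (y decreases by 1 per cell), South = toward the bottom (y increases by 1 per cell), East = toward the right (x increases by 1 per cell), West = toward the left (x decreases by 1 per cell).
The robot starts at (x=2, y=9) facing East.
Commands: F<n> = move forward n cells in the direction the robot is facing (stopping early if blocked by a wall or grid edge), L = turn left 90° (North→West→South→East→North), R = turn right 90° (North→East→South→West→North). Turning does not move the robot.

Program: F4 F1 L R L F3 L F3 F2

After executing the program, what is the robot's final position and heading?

Answer: Final position: (x=2, y=6), facing West

Derivation:
Start: (x=2, y=9), facing East
  F4: move forward 4, now at (x=6, y=9)
  F1: move forward 1, now at (x=7, y=9)
  L: turn left, now facing North
  R: turn right, now facing East
  L: turn left, now facing North
  F3: move forward 3, now at (x=7, y=6)
  L: turn left, now facing West
  F3: move forward 3, now at (x=4, y=6)
  F2: move forward 2, now at (x=2, y=6)
Final: (x=2, y=6), facing West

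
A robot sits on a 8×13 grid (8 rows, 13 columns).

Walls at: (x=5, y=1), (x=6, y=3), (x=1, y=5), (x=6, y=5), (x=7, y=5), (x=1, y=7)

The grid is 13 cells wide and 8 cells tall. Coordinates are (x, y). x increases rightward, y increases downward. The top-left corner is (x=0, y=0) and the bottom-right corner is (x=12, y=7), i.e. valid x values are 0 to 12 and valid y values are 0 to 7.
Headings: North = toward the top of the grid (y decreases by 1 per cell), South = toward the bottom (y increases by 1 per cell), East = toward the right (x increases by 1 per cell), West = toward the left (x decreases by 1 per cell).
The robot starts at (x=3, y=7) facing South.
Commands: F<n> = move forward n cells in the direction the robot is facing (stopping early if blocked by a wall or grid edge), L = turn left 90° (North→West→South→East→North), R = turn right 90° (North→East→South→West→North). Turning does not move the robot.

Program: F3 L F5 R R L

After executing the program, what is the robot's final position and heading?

Start: (x=3, y=7), facing South
  F3: move forward 0/3 (blocked), now at (x=3, y=7)
  L: turn left, now facing East
  F5: move forward 5, now at (x=8, y=7)
  R: turn right, now facing South
  R: turn right, now facing West
  L: turn left, now facing South
Final: (x=8, y=7), facing South

Answer: Final position: (x=8, y=7), facing South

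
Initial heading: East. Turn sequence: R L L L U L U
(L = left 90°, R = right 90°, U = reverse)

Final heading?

Answer: Final heading: South

Derivation:
Start: East
  R (right (90° clockwise)) -> South
  L (left (90° counter-clockwise)) -> East
  L (left (90° counter-clockwise)) -> North
  L (left (90° counter-clockwise)) -> West
  U (U-turn (180°)) -> East
  L (left (90° counter-clockwise)) -> North
  U (U-turn (180°)) -> South
Final: South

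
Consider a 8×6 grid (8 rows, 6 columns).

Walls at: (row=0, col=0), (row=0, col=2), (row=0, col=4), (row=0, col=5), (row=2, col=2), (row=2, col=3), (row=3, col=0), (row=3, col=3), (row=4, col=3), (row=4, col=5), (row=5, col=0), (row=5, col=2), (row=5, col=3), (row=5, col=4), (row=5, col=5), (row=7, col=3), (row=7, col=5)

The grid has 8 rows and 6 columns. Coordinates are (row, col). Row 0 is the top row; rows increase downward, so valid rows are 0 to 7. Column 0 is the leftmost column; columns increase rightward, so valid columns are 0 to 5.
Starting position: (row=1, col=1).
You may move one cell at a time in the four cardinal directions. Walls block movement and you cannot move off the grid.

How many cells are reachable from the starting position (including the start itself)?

Answer: Reachable cells: 31

Derivation:
BFS flood-fill from (row=1, col=1):
  Distance 0: (row=1, col=1)
  Distance 1: (row=0, col=1), (row=1, col=0), (row=1, col=2), (row=2, col=1)
  Distance 2: (row=1, col=3), (row=2, col=0), (row=3, col=1)
  Distance 3: (row=0, col=3), (row=1, col=4), (row=3, col=2), (row=4, col=1)
  Distance 4: (row=1, col=5), (row=2, col=4), (row=4, col=0), (row=4, col=2), (row=5, col=1)
  Distance 5: (row=2, col=5), (row=3, col=4), (row=6, col=1)
  Distance 6: (row=3, col=5), (row=4, col=4), (row=6, col=0), (row=6, col=2), (row=7, col=1)
  Distance 7: (row=6, col=3), (row=7, col=0), (row=7, col=2)
  Distance 8: (row=6, col=4)
  Distance 9: (row=6, col=5), (row=7, col=4)
Total reachable: 31 (grid has 31 open cells total)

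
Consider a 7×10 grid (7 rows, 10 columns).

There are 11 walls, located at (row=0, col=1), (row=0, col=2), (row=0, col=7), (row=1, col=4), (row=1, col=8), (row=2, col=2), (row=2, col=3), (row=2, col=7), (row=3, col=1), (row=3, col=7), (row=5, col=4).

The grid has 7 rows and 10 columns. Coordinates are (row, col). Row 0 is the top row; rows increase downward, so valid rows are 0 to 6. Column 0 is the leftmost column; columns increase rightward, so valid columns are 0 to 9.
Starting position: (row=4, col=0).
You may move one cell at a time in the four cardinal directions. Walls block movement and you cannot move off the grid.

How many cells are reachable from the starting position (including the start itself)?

Answer: Reachable cells: 59

Derivation:
BFS flood-fill from (row=4, col=0):
  Distance 0: (row=4, col=0)
  Distance 1: (row=3, col=0), (row=4, col=1), (row=5, col=0)
  Distance 2: (row=2, col=0), (row=4, col=2), (row=5, col=1), (row=6, col=0)
  Distance 3: (row=1, col=0), (row=2, col=1), (row=3, col=2), (row=4, col=3), (row=5, col=2), (row=6, col=1)
  Distance 4: (row=0, col=0), (row=1, col=1), (row=3, col=3), (row=4, col=4), (row=5, col=3), (row=6, col=2)
  Distance 5: (row=1, col=2), (row=3, col=4), (row=4, col=5), (row=6, col=3)
  Distance 6: (row=1, col=3), (row=2, col=4), (row=3, col=5), (row=4, col=6), (row=5, col=5), (row=6, col=4)
  Distance 7: (row=0, col=3), (row=2, col=5), (row=3, col=6), (row=4, col=7), (row=5, col=6), (row=6, col=5)
  Distance 8: (row=0, col=4), (row=1, col=5), (row=2, col=6), (row=4, col=8), (row=5, col=7), (row=6, col=6)
  Distance 9: (row=0, col=5), (row=1, col=6), (row=3, col=8), (row=4, col=9), (row=5, col=8), (row=6, col=7)
  Distance 10: (row=0, col=6), (row=1, col=7), (row=2, col=8), (row=3, col=9), (row=5, col=9), (row=6, col=8)
  Distance 11: (row=2, col=9), (row=6, col=9)
  Distance 12: (row=1, col=9)
  Distance 13: (row=0, col=9)
  Distance 14: (row=0, col=8)
Total reachable: 59 (grid has 59 open cells total)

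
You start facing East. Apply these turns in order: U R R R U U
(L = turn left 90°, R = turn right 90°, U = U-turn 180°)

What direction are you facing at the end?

Start: East
  U (U-turn (180°)) -> West
  R (right (90° clockwise)) -> North
  R (right (90° clockwise)) -> East
  R (right (90° clockwise)) -> South
  U (U-turn (180°)) -> North
  U (U-turn (180°)) -> South
Final: South

Answer: Final heading: South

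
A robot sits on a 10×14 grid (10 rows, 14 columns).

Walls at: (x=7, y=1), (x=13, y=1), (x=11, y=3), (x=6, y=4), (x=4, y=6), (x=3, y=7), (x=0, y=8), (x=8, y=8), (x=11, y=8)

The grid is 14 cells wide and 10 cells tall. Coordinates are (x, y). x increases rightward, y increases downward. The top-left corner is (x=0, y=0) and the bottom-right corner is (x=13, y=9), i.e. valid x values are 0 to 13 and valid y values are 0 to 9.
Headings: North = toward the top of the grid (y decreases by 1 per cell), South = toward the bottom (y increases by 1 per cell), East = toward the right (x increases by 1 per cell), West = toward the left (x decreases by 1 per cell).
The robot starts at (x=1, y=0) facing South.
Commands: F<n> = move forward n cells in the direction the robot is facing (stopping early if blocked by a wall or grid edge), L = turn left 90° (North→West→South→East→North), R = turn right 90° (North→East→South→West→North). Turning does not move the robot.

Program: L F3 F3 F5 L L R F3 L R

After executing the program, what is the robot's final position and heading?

Start: (x=1, y=0), facing South
  L: turn left, now facing East
  F3: move forward 3, now at (x=4, y=0)
  F3: move forward 3, now at (x=7, y=0)
  F5: move forward 5, now at (x=12, y=0)
  L: turn left, now facing North
  L: turn left, now facing West
  R: turn right, now facing North
  F3: move forward 0/3 (blocked), now at (x=12, y=0)
  L: turn left, now facing West
  R: turn right, now facing North
Final: (x=12, y=0), facing North

Answer: Final position: (x=12, y=0), facing North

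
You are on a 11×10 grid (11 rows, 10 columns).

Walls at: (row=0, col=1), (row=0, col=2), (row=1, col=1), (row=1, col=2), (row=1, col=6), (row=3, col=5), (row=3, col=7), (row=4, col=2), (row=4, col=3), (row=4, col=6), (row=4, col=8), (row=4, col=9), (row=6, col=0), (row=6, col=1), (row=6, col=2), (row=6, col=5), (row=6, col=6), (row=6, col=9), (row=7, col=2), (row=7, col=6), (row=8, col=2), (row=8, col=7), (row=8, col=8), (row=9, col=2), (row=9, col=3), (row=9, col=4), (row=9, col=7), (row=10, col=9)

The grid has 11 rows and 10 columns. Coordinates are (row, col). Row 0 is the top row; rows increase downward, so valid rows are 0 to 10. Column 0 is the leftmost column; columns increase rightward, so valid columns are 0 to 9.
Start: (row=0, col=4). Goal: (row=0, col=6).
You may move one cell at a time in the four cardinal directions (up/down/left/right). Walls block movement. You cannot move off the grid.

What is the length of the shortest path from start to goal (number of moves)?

Answer: Shortest path length: 2

Derivation:
BFS from (row=0, col=4) until reaching (row=0, col=6):
  Distance 0: (row=0, col=4)
  Distance 1: (row=0, col=3), (row=0, col=5), (row=1, col=4)
  Distance 2: (row=0, col=6), (row=1, col=3), (row=1, col=5), (row=2, col=4)  <- goal reached here
One shortest path (2 moves): (row=0, col=4) -> (row=0, col=5) -> (row=0, col=6)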